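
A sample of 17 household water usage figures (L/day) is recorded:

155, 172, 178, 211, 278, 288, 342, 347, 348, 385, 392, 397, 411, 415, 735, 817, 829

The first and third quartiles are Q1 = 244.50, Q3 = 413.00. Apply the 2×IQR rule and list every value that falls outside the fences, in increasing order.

817, 829

IQR = Q3 − Q1 = 413.00 − 244.50 = 168.50.
Lower fence = Q1 − 2·IQR = 244.50 − 337.00 = -92.50.
Upper fence = Q3 + 2·IQR = 413.00 + 337.00 = 750.00.
817 > 750.00 → outlier.
829 > 750.00 → outlier.
All remaining values lie within [-92.50, 750.00].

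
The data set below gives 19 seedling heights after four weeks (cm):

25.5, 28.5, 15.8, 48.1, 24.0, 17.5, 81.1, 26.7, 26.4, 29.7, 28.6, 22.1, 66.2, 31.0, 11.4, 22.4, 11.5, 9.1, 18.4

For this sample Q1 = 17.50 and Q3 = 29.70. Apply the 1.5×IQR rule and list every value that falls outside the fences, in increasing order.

IQR = Q3 − Q1 = 29.70 − 17.50 = 12.20.
Lower fence = Q1 − 1.5·IQR = 17.50 − 18.30 = -0.80.
Upper fence = Q3 + 1.5·IQR = 29.70 + 18.30 = 48.00.
48.1 > 48.00 → outlier.
66.2 > 48.00 → outlier.
81.1 > 48.00 → outlier.
All remaining values lie within [-0.80, 48.00].

48.1, 66.2, 81.1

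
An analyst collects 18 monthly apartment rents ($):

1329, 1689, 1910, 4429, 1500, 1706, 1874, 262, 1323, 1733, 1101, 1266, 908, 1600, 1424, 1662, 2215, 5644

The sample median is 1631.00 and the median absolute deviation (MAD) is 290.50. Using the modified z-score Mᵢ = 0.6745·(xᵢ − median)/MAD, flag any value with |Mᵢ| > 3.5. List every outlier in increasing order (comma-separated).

|Mᵢ| > 3.5 ⇔ |xᵢ − 1631.00| > 3.5·290.50/0.6745 = 1507.41.
So outliers lie outside [123.59, 3138.41].
4429: M = 6.50 → outlier.
5644: M = 9.32 → outlier.

4429, 5644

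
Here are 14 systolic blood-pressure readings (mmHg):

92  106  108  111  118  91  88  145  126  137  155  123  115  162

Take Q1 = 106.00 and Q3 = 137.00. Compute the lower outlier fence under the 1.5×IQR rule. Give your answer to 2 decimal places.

IQR = Q3 − Q1 = 137.00 − 106.00 = 31.00.
Lower fence = Q1 − 1.5·IQR = 106.00 − 46.50 = 59.50.
Upper fence = Q3 + 1.5·IQR = 137.00 + 46.50 = 183.50.

59.50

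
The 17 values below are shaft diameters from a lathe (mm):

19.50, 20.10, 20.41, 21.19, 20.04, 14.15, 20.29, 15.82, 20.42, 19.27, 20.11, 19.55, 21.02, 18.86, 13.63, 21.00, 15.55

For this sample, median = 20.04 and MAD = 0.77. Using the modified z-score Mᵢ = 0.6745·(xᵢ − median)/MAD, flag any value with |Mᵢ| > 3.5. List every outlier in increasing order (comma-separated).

|Mᵢ| > 3.5 ⇔ |xᵢ − 20.04| > 3.5·0.77/0.6745 = 4.00.
So outliers lie outside [16.04, 24.04].
13.63: M = -5.61 → outlier.
14.15: M = -5.16 → outlier.
15.55: M = -3.93 → outlier.
15.82: M = -3.70 → outlier.

13.63, 14.15, 15.55, 15.82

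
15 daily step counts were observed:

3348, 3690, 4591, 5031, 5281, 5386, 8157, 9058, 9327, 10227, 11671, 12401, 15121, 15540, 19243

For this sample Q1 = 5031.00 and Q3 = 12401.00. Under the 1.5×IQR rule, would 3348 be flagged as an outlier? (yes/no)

IQR = Q3 − Q1 = 12401.00 − 5031.00 = 7370.00.
Lower fence = Q1 − 1.5·IQR = 5031.00 − 11055.00 = -6024.00.
Upper fence = Q3 + 1.5·IQR = 12401.00 + 11055.00 = 23456.00.
3348 lies within [-6024.00, 23456.00].

no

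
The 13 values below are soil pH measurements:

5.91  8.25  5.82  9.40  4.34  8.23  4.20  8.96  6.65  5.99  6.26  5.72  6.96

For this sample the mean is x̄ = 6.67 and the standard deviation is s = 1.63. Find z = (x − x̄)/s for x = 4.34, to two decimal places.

z = (4.34 − 6.67) / 1.63 = -1.43.

-1.43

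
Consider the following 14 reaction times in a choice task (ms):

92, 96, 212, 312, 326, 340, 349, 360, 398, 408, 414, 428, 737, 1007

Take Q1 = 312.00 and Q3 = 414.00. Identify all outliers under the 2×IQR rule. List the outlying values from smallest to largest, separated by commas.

IQR = Q3 − Q1 = 414.00 − 312.00 = 102.00.
Lower fence = Q1 − 2·IQR = 312.00 − 204.00 = 108.00.
Upper fence = Q3 + 2·IQR = 414.00 + 204.00 = 618.00.
92 < 108.00 → outlier.
96 < 108.00 → outlier.
737 > 618.00 → outlier.
1007 > 618.00 → outlier.
All remaining values lie within [108.00, 618.00].

92, 96, 737, 1007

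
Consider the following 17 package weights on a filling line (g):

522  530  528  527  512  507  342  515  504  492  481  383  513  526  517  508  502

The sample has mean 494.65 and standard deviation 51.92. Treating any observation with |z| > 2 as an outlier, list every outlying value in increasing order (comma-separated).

342, 383

Cutoffs at x̄ ± 2s: 494.65 ± 2·51.92 = [390.81, 598.49].
342: z = -2.94, |z| > 2 → outlier.
383: z = -2.15, |z| > 2 → outlier.
Every other value lies within [390.81, 598.49].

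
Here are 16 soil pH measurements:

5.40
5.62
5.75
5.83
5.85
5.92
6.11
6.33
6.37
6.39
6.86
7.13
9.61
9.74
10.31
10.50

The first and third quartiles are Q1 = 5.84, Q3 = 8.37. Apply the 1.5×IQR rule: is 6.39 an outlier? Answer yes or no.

no

IQR = Q3 − Q1 = 8.37 − 5.84 = 2.53.
Lower fence = Q1 − 1.5·IQR = 5.84 − 3.795 = 2.045.
Upper fence = Q3 + 1.5·IQR = 8.37 + 3.795 = 12.165.
6.39 lies within [2.045, 12.165].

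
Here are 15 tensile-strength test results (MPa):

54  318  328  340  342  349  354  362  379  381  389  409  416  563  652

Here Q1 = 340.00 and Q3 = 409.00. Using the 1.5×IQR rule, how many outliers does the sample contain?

IQR = 69.00; fences at 340.00 − 103.50 = 236.50 and 409.00 + 103.50 = 512.50.
Outside the cutoffs: 54, 563, 652.

3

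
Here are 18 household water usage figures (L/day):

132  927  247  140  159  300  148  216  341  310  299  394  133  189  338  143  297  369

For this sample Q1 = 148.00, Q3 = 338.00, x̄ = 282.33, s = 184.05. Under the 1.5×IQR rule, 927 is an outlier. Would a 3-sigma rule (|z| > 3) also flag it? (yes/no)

z = (927 − 282.33) / 184.05 = 3.50.
|z| = 3.50 > 3.

yes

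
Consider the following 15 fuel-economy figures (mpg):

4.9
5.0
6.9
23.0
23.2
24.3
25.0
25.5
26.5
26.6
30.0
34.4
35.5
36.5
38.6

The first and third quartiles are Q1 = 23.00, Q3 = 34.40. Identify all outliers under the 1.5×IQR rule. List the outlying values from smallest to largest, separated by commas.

4.9, 5.0

IQR = Q3 − Q1 = 34.40 − 23.00 = 11.40.
Lower fence = Q1 − 1.5·IQR = 23.00 − 17.10 = 5.90.
Upper fence = Q3 + 1.5·IQR = 34.40 + 17.10 = 51.50.
4.9 < 5.90 → outlier.
5.0 < 5.90 → outlier.
All remaining values lie within [5.90, 51.50].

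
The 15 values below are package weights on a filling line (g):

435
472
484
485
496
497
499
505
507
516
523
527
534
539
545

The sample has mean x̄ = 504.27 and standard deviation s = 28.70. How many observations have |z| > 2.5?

Cutoffs: x̄ ± 2.5s = [432.52, 576.02].
Every value lies within the cutoffs.

0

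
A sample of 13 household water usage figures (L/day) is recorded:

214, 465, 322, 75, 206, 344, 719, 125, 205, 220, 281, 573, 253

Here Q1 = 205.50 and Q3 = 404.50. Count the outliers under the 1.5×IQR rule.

IQR = 199.00; fences at 205.50 − 298.50 = -93.00 and 404.50 + 298.50 = 703.00.
Outside the cutoffs: 719.

1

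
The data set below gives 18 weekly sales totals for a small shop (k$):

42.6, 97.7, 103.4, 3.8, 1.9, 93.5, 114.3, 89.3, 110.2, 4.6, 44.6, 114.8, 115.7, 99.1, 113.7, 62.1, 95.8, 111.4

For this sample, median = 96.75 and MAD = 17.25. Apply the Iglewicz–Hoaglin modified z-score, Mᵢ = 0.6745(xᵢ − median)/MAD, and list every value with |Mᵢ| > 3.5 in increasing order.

|Mᵢ| > 3.5 ⇔ |xᵢ − 96.75| > 3.5·17.25/0.6745 = 89.51.
So outliers lie outside [7.24, 186.26].
1.9: M = -3.71 → outlier.
3.8: M = -3.63 → outlier.
4.6: M = -3.60 → outlier.

1.9, 3.8, 4.6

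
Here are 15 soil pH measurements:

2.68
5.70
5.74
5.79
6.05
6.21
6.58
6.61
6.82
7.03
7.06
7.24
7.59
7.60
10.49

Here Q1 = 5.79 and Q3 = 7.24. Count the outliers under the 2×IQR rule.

2

IQR = 1.45; fences at 5.79 − 2.90 = 2.89 and 7.24 + 2.90 = 10.14.
Outside the cutoffs: 2.68, 10.49.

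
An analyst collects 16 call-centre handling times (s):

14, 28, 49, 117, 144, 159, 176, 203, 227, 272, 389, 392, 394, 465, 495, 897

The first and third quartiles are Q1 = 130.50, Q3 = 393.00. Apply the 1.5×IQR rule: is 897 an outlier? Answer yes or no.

IQR = Q3 − Q1 = 393.00 − 130.50 = 262.50.
Lower fence = Q1 − 1.5·IQR = 130.50 − 393.75 = -263.25.
Upper fence = Q3 + 1.5·IQR = 393.00 + 393.75 = 786.75.
897 lies above the upper fence.

yes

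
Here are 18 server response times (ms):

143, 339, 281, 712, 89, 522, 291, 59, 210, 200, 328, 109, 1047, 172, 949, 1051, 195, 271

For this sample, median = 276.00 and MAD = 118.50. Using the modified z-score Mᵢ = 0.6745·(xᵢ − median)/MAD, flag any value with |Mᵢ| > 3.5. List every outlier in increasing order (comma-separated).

|Mᵢ| > 3.5 ⇔ |xᵢ − 276.00| > 3.5·118.50/0.6745 = 614.90.
So outliers lie outside [-338.90, 890.90].
949: M = 3.83 → outlier.
1047: M = 4.39 → outlier.
1051: M = 4.41 → outlier.

949, 1047, 1051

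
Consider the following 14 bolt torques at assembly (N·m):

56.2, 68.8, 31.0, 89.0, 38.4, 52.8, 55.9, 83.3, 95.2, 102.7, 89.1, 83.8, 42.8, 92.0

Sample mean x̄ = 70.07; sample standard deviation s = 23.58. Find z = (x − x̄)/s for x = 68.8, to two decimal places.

z = (68.8 − 70.07) / 23.58 = -0.05.

-0.05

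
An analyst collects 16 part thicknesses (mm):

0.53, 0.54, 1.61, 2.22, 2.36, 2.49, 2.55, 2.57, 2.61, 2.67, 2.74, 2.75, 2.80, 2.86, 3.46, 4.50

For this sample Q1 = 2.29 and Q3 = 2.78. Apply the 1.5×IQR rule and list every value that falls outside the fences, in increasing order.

0.53, 0.54, 4.50

IQR = Q3 − Q1 = 2.78 − 2.29 = 0.49.
Lower fence = Q1 − 1.5·IQR = 2.29 − 0.735 = 1.555.
Upper fence = Q3 + 1.5·IQR = 2.78 + 0.735 = 3.515.
0.53 < 1.555 → outlier.
0.54 < 1.555 → outlier.
4.50 > 3.515 → outlier.
All remaining values lie within [1.555, 3.515].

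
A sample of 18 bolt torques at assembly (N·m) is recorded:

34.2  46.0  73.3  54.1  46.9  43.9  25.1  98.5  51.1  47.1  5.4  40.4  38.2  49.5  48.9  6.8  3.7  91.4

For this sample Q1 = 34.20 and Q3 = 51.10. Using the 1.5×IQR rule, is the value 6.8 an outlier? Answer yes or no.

IQR = Q3 − Q1 = 51.10 − 34.20 = 16.90.
Lower fence = Q1 − 1.5·IQR = 34.20 − 25.35 = 8.85.
Upper fence = Q3 + 1.5·IQR = 51.10 + 25.35 = 76.45.
6.8 lies below the lower fence.

yes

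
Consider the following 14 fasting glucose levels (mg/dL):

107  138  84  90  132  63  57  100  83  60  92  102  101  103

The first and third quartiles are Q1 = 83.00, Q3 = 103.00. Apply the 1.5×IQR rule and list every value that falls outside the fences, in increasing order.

IQR = Q3 − Q1 = 103.00 − 83.00 = 20.00.
Lower fence = Q1 − 1.5·IQR = 83.00 − 30.00 = 53.00.
Upper fence = Q3 + 1.5·IQR = 103.00 + 30.00 = 133.00.
138 > 133.00 → outlier.
All remaining values lie within [53.00, 133.00].

138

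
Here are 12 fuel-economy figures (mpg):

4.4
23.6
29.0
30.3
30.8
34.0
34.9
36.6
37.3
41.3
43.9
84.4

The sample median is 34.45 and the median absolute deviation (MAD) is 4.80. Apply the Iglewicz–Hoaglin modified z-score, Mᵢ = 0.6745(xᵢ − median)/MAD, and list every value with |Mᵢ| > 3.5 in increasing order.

4.4, 84.4

|Mᵢ| > 3.5 ⇔ |xᵢ − 34.45| > 3.5·4.80/0.6745 = 24.91.
So outliers lie outside [9.54, 59.36].
4.4: M = -4.22 → outlier.
84.4: M = 7.02 → outlier.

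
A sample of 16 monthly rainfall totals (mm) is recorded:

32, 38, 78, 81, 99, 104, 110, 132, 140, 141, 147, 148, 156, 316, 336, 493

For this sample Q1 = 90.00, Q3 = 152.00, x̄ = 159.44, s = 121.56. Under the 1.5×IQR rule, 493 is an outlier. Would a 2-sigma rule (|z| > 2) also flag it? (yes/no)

z = (493 − 159.44) / 121.56 = 2.74.
|z| = 2.74 > 2.

yes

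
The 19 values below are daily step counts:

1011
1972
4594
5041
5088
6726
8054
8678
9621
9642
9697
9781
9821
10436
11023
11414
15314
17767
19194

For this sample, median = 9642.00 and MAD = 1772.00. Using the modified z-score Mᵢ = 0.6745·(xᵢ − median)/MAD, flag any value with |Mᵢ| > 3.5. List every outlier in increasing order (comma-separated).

19194

|Mᵢ| > 3.5 ⇔ |xᵢ − 9642.00| > 3.5·1772.00/0.6745 = 9194.96.
So outliers lie outside [447.04, 18836.96].
19194: M = 3.64 → outlier.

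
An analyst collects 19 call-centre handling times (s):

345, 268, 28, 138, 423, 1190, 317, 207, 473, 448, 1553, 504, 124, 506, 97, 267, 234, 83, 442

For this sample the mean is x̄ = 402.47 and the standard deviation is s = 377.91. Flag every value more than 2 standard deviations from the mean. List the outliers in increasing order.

Cutoffs at x̄ ± 2s: 402.47 ± 2·377.91 = [-353.35, 1158.29].
1190: z = 2.08, |z| > 2 → outlier.
1553: z = 3.04, |z| > 2 → outlier.
Every other value lies within [-353.35, 1158.29].

1190, 1553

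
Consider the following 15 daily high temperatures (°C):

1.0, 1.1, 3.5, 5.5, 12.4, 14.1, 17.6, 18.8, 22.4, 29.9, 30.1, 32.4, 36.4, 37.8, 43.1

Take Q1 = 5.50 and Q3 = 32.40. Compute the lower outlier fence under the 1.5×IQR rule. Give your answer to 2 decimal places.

-34.85

IQR = Q3 − Q1 = 32.40 − 5.50 = 26.90.
Lower fence = Q1 − 1.5·IQR = 5.50 − 40.35 = -34.85.
Upper fence = Q3 + 1.5·IQR = 32.40 + 40.35 = 72.75.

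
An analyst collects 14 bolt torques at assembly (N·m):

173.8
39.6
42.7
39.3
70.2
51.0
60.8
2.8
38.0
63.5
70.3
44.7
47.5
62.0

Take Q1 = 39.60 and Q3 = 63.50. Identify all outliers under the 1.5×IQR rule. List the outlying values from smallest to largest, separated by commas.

IQR = Q3 − Q1 = 63.50 − 39.60 = 23.90.
Lower fence = Q1 − 1.5·IQR = 39.60 − 35.85 = 3.75.
Upper fence = Q3 + 1.5·IQR = 63.50 + 35.85 = 99.35.
2.8 < 3.75 → outlier.
173.8 > 99.35 → outlier.
All remaining values lie within [3.75, 99.35].

2.8, 173.8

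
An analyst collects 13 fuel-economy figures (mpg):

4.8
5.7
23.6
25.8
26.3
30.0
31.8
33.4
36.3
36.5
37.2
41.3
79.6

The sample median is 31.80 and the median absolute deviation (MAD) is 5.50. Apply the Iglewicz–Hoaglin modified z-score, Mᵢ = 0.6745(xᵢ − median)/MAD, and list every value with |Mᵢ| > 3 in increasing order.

|Mᵢ| > 3 ⇔ |xᵢ − 31.80| > 3·5.50/0.6745 = 24.46.
So outliers lie outside [7.34, 56.26].
4.8: M = -3.31 → outlier.
5.7: M = -3.20 → outlier.
79.6: M = 5.86 → outlier.

4.8, 5.7, 79.6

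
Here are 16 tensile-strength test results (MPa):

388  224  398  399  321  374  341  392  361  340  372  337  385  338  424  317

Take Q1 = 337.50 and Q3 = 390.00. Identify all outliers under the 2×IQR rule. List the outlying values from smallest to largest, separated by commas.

224

IQR = Q3 − Q1 = 390.00 − 337.50 = 52.50.
Lower fence = Q1 − 2·IQR = 337.50 − 105.00 = 232.50.
Upper fence = Q3 + 2·IQR = 390.00 + 105.00 = 495.00.
224 < 232.50 → outlier.
All remaining values lie within [232.50, 495.00].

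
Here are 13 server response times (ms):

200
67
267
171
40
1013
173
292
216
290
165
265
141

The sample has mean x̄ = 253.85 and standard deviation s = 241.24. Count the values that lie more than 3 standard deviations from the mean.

1

Cutoffs: x̄ ± 3s = [-469.87, 977.57].
Outside the cutoffs: 1013.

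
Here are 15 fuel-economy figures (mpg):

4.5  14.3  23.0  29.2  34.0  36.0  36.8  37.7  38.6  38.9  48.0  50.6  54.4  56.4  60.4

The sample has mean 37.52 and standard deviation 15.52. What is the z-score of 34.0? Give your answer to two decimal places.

z = (34.0 − 37.52) / 15.52 = -0.23.

-0.23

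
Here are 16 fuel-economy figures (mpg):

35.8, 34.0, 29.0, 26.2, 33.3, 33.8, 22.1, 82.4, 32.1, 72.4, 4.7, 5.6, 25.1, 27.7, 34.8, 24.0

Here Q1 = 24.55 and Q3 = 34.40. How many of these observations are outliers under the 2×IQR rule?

IQR = 9.85; fences at 24.55 − 19.70 = 4.85 and 34.40 + 19.70 = 54.10.
Outside the cutoffs: 4.7, 72.4, 82.4.

3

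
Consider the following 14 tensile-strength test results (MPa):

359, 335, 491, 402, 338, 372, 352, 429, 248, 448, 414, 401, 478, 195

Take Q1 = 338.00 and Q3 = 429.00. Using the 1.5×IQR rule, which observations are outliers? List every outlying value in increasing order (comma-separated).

195

IQR = Q3 − Q1 = 429.00 − 338.00 = 91.00.
Lower fence = Q1 − 1.5·IQR = 338.00 − 136.50 = 201.50.
Upper fence = Q3 + 1.5·IQR = 429.00 + 136.50 = 565.50.
195 < 201.50 → outlier.
All remaining values lie within [201.50, 565.50].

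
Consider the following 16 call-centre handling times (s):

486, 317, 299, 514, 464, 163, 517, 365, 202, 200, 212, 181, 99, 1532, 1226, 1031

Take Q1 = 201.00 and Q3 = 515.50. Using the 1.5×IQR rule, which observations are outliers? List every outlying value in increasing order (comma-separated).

1031, 1226, 1532

IQR = Q3 − Q1 = 515.50 − 201.00 = 314.50.
Lower fence = Q1 − 1.5·IQR = 201.00 − 471.75 = -270.75.
Upper fence = Q3 + 1.5·IQR = 515.50 + 471.75 = 987.25.
1031 > 987.25 → outlier.
1226 > 987.25 → outlier.
1532 > 987.25 → outlier.
All remaining values lie within [-270.75, 987.25].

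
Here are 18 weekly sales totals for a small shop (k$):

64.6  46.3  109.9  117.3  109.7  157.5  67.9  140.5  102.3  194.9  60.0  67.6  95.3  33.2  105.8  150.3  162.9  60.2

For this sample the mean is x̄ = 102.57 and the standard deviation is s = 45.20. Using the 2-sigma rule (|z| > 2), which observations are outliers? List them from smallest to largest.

194.9

Cutoffs at x̄ ± 2s: 102.57 ± 2·45.20 = [12.17, 192.97].
194.9: z = 2.04, |z| > 2 → outlier.
Every other value lies within [12.17, 192.97].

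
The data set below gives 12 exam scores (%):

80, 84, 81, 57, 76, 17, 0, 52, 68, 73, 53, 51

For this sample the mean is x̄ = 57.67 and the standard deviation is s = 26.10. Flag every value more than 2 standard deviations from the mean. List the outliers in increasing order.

0

Cutoffs at x̄ ± 2s: 57.67 ± 2·26.10 = [5.47, 109.87].
0: z = -2.21, |z| > 2 → outlier.
Every other value lies within [5.47, 109.87].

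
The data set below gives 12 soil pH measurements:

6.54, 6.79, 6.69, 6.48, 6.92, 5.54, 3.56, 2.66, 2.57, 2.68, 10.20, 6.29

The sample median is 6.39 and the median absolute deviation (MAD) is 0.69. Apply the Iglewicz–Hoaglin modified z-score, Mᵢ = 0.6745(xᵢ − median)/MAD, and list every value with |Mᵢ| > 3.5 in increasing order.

|Mᵢ| > 3.5 ⇔ |xᵢ − 6.39| > 3.5·0.69/0.6745 = 3.58.
So outliers lie outside [2.81, 9.97].
2.57: M = -3.73 → outlier.
2.66: M = -3.65 → outlier.
2.68: M = -3.63 → outlier.
10.20: M = 3.72 → outlier.

2.57, 2.66, 2.68, 10.20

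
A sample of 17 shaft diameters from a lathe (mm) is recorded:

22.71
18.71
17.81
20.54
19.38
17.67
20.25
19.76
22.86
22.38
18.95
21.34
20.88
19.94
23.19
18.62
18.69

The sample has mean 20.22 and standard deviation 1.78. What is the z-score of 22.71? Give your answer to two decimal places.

1.40

z = (22.71 − 20.22) / 1.78 = 1.40.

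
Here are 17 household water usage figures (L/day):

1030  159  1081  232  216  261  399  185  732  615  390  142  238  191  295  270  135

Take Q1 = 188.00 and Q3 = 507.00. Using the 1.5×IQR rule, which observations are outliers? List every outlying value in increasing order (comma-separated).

1030, 1081

IQR = Q3 − Q1 = 507.00 − 188.00 = 319.00.
Lower fence = Q1 − 1.5·IQR = 188.00 − 478.50 = -290.50.
Upper fence = Q3 + 1.5·IQR = 507.00 + 478.50 = 985.50.
1030 > 985.50 → outlier.
1081 > 985.50 → outlier.
All remaining values lie within [-290.50, 985.50].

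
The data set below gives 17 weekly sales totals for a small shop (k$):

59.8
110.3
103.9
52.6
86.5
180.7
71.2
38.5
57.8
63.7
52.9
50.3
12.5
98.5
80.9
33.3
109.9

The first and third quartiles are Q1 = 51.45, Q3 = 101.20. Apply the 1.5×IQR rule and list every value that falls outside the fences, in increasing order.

180.7

IQR = Q3 − Q1 = 101.20 − 51.45 = 49.75.
Lower fence = Q1 − 1.5·IQR = 51.45 − 74.625 = -23.175.
Upper fence = Q3 + 1.5·IQR = 101.20 + 74.625 = 175.825.
180.7 > 175.825 → outlier.
All remaining values lie within [-23.175, 175.825].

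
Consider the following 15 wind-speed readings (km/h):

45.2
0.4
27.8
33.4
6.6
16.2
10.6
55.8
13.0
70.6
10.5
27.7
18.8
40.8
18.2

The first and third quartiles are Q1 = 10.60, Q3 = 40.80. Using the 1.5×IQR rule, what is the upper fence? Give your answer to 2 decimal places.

IQR = Q3 − Q1 = 40.80 − 10.60 = 30.20.
Lower fence = Q1 − 1.5·IQR = 10.60 − 45.30 = -34.70.
Upper fence = Q3 + 1.5·IQR = 40.80 + 45.30 = 86.10.

86.10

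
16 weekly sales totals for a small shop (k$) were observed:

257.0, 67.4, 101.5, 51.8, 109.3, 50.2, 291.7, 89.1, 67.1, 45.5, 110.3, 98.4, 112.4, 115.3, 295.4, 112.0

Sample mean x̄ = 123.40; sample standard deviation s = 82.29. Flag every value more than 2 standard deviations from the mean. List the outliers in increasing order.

Cutoffs at x̄ ± 2s: 123.40 ± 2·82.29 = [-41.18, 287.98].
291.7: z = 2.05, |z| > 2 → outlier.
295.4: z = 2.09, |z| > 2 → outlier.
Every other value lies within [-41.18, 287.98].

291.7, 295.4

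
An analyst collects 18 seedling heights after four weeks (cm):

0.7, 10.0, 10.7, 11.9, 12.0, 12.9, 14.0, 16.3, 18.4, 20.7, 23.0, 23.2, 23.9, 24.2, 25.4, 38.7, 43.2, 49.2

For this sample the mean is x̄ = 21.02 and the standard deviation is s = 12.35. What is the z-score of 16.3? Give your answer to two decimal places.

-0.38

z = (16.3 − 21.02) / 12.35 = -0.38.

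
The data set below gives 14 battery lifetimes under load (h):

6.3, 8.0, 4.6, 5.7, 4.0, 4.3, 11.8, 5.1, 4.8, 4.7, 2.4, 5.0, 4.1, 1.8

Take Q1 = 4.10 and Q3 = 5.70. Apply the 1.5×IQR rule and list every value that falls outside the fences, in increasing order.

IQR = Q3 − Q1 = 5.70 − 4.10 = 1.60.
Lower fence = Q1 − 1.5·IQR = 4.10 − 2.40 = 1.70.
Upper fence = Q3 + 1.5·IQR = 5.70 + 2.40 = 8.10.
11.8 > 8.10 → outlier.
All remaining values lie within [1.70, 8.10].

11.8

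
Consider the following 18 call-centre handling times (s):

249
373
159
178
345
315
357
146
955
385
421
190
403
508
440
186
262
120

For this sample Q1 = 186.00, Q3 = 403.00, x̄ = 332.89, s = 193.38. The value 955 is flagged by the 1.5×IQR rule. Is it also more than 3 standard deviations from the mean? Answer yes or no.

z = (955 − 332.89) / 193.38 = 3.22.
|z| = 3.22 > 3.

yes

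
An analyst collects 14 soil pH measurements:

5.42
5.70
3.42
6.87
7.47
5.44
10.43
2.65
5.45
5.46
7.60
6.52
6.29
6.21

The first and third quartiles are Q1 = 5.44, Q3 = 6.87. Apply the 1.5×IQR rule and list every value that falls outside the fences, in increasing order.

IQR = Q3 − Q1 = 6.87 − 5.44 = 1.43.
Lower fence = Q1 − 1.5·IQR = 5.44 − 2.145 = 3.295.
Upper fence = Q3 + 1.5·IQR = 6.87 + 2.145 = 9.015.
2.65 < 3.295 → outlier.
10.43 > 9.015 → outlier.
All remaining values lie within [3.295, 9.015].

2.65, 10.43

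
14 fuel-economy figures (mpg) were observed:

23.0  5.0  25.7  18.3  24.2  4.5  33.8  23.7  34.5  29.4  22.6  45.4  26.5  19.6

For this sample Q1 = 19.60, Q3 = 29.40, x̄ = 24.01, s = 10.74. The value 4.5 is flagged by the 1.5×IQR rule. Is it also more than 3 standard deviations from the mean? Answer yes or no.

z = (4.5 − 24.01) / 10.74 = -1.82.
|z| = 1.82 ≤ 3.

no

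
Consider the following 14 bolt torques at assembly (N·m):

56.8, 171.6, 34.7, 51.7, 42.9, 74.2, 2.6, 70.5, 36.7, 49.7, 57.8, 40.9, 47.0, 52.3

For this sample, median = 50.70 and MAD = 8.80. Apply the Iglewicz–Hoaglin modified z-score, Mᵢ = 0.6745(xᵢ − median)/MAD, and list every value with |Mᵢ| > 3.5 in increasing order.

|Mᵢ| > 3.5 ⇔ |xᵢ − 50.70| > 3.5·8.80/0.6745 = 45.66.
So outliers lie outside [5.04, 96.36].
2.6: M = -3.69 → outlier.
171.6: M = 9.27 → outlier.

2.6, 171.6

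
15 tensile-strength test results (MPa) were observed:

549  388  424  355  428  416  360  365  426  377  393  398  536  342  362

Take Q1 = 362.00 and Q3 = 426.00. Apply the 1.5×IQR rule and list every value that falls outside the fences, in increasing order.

536, 549

IQR = Q3 − Q1 = 426.00 − 362.00 = 64.00.
Lower fence = Q1 − 1.5·IQR = 362.00 − 96.00 = 266.00.
Upper fence = Q3 + 1.5·IQR = 426.00 + 96.00 = 522.00.
536 > 522.00 → outlier.
549 > 522.00 → outlier.
All remaining values lie within [266.00, 522.00].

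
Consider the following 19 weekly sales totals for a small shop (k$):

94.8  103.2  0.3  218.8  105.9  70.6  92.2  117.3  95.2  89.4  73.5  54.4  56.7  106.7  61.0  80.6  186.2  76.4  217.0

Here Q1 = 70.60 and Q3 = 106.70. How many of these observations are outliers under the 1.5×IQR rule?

4

IQR = 36.10; fences at 70.60 − 54.15 = 16.45 and 106.70 + 54.15 = 160.85.
Outside the cutoffs: 0.3, 186.2, 217.0, 218.8.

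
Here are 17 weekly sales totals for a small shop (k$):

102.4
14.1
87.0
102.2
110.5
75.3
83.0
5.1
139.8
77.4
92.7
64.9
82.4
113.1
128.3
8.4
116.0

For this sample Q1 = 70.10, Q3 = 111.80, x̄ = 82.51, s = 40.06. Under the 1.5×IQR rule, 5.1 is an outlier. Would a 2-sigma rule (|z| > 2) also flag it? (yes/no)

no

z = (5.1 − 82.51) / 40.06 = -1.93.
|z| = 1.93 ≤ 2.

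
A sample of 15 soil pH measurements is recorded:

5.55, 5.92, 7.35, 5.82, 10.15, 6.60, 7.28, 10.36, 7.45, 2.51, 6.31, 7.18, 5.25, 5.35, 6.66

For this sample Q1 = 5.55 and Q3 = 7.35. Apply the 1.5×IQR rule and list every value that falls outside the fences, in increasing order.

IQR = Q3 − Q1 = 7.35 − 5.55 = 1.80.
Lower fence = Q1 − 1.5·IQR = 5.55 − 2.70 = 2.85.
Upper fence = Q3 + 1.5·IQR = 7.35 + 2.70 = 10.05.
2.51 < 2.85 → outlier.
10.15 > 10.05 → outlier.
10.36 > 10.05 → outlier.
All remaining values lie within [2.85, 10.05].

2.51, 10.15, 10.36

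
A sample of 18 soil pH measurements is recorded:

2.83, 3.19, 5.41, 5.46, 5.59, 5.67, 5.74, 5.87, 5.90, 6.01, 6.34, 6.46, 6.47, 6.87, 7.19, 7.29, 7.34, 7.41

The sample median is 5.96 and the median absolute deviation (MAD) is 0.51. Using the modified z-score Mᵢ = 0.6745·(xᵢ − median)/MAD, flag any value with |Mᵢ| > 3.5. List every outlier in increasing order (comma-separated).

2.83, 3.19

|Mᵢ| > 3.5 ⇔ |xᵢ − 5.96| > 3.5·0.51/0.6745 = 2.65.
So outliers lie outside [3.31, 8.61].
2.83: M = -4.14 → outlier.
3.19: M = -3.66 → outlier.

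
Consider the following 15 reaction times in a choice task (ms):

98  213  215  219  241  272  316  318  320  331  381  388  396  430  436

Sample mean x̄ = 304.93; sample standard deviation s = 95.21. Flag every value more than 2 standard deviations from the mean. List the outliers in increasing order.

Cutoffs at x̄ ± 2s: 304.93 ± 2·95.21 = [114.51, 495.35].
98: z = -2.17, |z| > 2 → outlier.
Every other value lies within [114.51, 495.35].

98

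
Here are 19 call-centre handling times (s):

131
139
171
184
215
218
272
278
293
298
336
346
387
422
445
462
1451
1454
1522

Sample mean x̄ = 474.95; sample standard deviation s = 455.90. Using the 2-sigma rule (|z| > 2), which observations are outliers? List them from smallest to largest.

1451, 1454, 1522

Cutoffs at x̄ ± 2s: 474.95 ± 2·455.90 = [-436.85, 1386.75].
1451: z = 2.14, |z| > 2 → outlier.
1454: z = 2.15, |z| > 2 → outlier.
1522: z = 2.30, |z| > 2 → outlier.
Every other value lies within [-436.85, 1386.75].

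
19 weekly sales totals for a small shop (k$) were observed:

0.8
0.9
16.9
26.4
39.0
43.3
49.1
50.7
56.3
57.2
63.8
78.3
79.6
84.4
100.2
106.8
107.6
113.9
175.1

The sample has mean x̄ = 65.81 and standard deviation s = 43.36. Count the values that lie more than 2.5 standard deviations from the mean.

1

Cutoffs: x̄ ± 2.5s = [-42.59, 174.21].
Outside the cutoffs: 175.1.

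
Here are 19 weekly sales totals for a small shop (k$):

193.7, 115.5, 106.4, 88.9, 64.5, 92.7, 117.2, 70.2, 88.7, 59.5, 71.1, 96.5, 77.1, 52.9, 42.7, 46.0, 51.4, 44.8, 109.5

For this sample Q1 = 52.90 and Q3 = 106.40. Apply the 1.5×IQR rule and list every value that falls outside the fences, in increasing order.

193.7

IQR = Q3 − Q1 = 106.40 − 52.90 = 53.50.
Lower fence = Q1 − 1.5·IQR = 52.90 − 80.25 = -27.35.
Upper fence = Q3 + 1.5·IQR = 106.40 + 80.25 = 186.65.
193.7 > 186.65 → outlier.
All remaining values lie within [-27.35, 186.65].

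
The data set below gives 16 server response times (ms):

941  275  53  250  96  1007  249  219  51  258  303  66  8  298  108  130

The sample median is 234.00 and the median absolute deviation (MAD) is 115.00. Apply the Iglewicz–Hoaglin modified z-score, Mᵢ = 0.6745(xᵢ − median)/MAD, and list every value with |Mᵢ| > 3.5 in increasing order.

|Mᵢ| > 3.5 ⇔ |xᵢ − 234.00| > 3.5·115.00/0.6745 = 596.74.
So outliers lie outside [-362.74, 830.74].
941: M = 4.15 → outlier.
1007: M = 4.53 → outlier.

941, 1007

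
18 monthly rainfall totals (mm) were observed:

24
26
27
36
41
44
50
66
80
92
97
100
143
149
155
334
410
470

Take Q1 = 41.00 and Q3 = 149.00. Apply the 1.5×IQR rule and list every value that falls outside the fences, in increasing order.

334, 410, 470

IQR = Q3 − Q1 = 149.00 − 41.00 = 108.00.
Lower fence = Q1 − 1.5·IQR = 41.00 − 162.00 = -121.00.
Upper fence = Q3 + 1.5·IQR = 149.00 + 162.00 = 311.00.
334 > 311.00 → outlier.
410 > 311.00 → outlier.
470 > 311.00 → outlier.
All remaining values lie within [-121.00, 311.00].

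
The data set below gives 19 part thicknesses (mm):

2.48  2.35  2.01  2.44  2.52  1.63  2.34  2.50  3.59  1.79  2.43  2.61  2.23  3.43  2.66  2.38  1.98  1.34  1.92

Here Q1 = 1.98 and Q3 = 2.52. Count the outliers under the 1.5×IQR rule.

IQR = 0.54; fences at 1.98 − 0.81 = 1.17 and 2.52 + 0.81 = 3.33.
Outside the cutoffs: 3.43, 3.59.

2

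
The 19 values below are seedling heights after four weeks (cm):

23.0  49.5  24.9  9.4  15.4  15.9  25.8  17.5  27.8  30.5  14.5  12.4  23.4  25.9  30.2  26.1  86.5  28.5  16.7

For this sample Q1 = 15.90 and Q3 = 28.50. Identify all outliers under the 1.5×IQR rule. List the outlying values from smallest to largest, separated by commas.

49.5, 86.5

IQR = Q3 − Q1 = 28.50 − 15.90 = 12.60.
Lower fence = Q1 − 1.5·IQR = 15.90 − 18.90 = -3.00.
Upper fence = Q3 + 1.5·IQR = 28.50 + 18.90 = 47.40.
49.5 > 47.40 → outlier.
86.5 > 47.40 → outlier.
All remaining values lie within [-3.00, 47.40].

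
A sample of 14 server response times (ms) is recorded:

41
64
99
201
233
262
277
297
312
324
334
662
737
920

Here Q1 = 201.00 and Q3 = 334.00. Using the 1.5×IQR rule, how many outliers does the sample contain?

IQR = 133.00; fences at 201.00 − 199.50 = 1.50 and 334.00 + 199.50 = 533.50.
Outside the cutoffs: 662, 737, 920.

3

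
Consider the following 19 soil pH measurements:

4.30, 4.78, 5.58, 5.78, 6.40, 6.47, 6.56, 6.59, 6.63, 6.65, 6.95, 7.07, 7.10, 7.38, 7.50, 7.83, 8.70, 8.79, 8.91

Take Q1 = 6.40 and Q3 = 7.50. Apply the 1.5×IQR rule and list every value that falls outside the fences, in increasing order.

IQR = Q3 − Q1 = 7.50 − 6.40 = 1.10.
Lower fence = Q1 − 1.5·IQR = 6.40 − 1.65 = 4.75.
Upper fence = Q3 + 1.5·IQR = 7.50 + 1.65 = 9.15.
4.30 < 4.75 → outlier.
All remaining values lie within [4.75, 9.15].

4.30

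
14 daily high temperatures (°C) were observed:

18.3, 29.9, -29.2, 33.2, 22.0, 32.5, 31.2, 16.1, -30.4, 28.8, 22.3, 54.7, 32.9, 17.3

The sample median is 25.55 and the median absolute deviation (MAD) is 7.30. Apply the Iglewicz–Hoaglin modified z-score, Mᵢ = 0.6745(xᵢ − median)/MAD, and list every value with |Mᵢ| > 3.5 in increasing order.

-30.4, -29.2

|Mᵢ| > 3.5 ⇔ |xᵢ − 25.55| > 3.5·7.30/0.6745 = 37.88.
So outliers lie outside [-12.33, 63.43].
-30.4: M = -5.17 → outlier.
-29.2: M = -5.06 → outlier.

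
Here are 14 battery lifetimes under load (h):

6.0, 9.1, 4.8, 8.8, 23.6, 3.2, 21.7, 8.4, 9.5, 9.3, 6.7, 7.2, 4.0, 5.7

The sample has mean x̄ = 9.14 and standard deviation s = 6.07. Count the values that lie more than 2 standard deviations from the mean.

Cutoffs: x̄ ± 2s = [-3.00, 21.28].
Outside the cutoffs: 21.7, 23.6.

2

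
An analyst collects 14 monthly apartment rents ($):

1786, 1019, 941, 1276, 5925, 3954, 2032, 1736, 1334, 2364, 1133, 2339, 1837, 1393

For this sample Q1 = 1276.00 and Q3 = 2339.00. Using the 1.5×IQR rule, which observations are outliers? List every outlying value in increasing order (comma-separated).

IQR = Q3 − Q1 = 2339.00 − 1276.00 = 1063.00.
Lower fence = Q1 − 1.5·IQR = 1276.00 − 1594.50 = -318.50.
Upper fence = Q3 + 1.5·IQR = 2339.00 + 1594.50 = 3933.50.
3954 > 3933.50 → outlier.
5925 > 3933.50 → outlier.
All remaining values lie within [-318.50, 3933.50].

3954, 5925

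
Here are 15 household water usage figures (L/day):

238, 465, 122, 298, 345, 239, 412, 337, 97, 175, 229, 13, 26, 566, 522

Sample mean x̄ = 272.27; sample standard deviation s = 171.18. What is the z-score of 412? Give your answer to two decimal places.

0.82

z = (412 − 272.27) / 171.18 = 0.82.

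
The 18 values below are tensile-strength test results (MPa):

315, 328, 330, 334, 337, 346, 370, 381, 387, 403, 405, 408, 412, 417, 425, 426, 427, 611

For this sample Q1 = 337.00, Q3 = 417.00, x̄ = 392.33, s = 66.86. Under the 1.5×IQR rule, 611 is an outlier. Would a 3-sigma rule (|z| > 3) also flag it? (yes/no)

yes

z = (611 − 392.33) / 66.86 = 3.27.
|z| = 3.27 > 3.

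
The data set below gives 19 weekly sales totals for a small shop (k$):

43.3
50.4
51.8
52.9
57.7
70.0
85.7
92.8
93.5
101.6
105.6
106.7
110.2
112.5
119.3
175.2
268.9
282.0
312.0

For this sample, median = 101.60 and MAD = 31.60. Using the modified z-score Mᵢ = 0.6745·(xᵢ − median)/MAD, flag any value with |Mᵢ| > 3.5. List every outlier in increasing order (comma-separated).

|Mᵢ| > 3.5 ⇔ |xᵢ − 101.60| > 3.5·31.60/0.6745 = 163.97.
So outliers lie outside [-62.37, 265.57].
268.9: M = 3.57 → outlier.
282.0: M = 3.85 → outlier.
312.0: M = 4.49 → outlier.

268.9, 282.0, 312.0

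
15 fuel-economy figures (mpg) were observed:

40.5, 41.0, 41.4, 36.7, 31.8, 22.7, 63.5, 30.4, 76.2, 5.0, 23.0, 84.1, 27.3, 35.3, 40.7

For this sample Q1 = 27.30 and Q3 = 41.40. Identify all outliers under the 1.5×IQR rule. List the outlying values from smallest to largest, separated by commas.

IQR = Q3 − Q1 = 41.40 − 27.30 = 14.10.
Lower fence = Q1 − 1.5·IQR = 27.30 − 21.15 = 6.15.
Upper fence = Q3 + 1.5·IQR = 41.40 + 21.15 = 62.55.
5.0 < 6.15 → outlier.
63.5 > 62.55 → outlier.
76.2 > 62.55 → outlier.
84.1 > 62.55 → outlier.
All remaining values lie within [6.15, 62.55].

5.0, 63.5, 76.2, 84.1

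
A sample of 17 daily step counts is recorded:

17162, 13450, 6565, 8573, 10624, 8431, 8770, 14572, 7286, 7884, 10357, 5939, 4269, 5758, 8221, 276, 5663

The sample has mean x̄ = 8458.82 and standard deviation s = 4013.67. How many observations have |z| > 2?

2

Cutoffs: x̄ ± 2s = [431.48, 16486.16].
Outside the cutoffs: 276, 17162.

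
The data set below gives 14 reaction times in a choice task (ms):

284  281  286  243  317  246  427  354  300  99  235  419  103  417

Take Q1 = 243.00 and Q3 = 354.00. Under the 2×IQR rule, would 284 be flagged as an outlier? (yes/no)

no

IQR = Q3 − Q1 = 354.00 − 243.00 = 111.00.
Lower fence = Q1 − 2·IQR = 243.00 − 222.00 = 21.00.
Upper fence = Q3 + 2·IQR = 354.00 + 222.00 = 576.00.
284 lies within [21.00, 576.00].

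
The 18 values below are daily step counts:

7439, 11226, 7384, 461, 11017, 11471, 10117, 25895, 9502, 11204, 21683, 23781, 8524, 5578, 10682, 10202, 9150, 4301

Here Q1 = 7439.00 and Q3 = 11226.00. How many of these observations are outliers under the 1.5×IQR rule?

IQR = 3787.00; fences at 7439.00 − 5680.50 = 1758.50 and 11226.00 + 5680.50 = 16906.50.
Outside the cutoffs: 461, 21683, 23781, 25895.

4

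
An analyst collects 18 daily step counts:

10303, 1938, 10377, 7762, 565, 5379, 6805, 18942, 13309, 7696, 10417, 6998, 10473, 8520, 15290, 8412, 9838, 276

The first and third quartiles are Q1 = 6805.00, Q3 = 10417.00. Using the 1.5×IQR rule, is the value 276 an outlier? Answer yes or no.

IQR = Q3 − Q1 = 10417.00 − 6805.00 = 3612.00.
Lower fence = Q1 − 1.5·IQR = 6805.00 − 5418.00 = 1387.00.
Upper fence = Q3 + 1.5·IQR = 10417.00 + 5418.00 = 15835.00.
276 lies below the lower fence.

yes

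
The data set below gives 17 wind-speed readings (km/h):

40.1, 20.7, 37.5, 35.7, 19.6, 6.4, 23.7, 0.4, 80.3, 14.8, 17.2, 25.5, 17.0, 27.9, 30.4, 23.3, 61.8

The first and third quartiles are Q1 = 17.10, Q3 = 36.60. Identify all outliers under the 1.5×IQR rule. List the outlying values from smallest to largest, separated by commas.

IQR = Q3 − Q1 = 36.60 − 17.10 = 19.50.
Lower fence = Q1 − 1.5·IQR = 17.10 − 29.25 = -12.15.
Upper fence = Q3 + 1.5·IQR = 36.60 + 29.25 = 65.85.
80.3 > 65.85 → outlier.
All remaining values lie within [-12.15, 65.85].

80.3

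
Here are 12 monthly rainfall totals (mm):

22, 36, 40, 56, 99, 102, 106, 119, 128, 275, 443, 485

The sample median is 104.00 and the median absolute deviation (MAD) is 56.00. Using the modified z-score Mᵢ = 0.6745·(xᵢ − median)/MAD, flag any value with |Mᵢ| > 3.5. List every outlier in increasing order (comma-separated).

443, 485

|Mᵢ| > 3.5 ⇔ |xᵢ − 104.00| > 3.5·56.00/0.6745 = 290.59.
So outliers lie outside [-186.59, 394.59].
443: M = 4.08 → outlier.
485: M = 4.59 → outlier.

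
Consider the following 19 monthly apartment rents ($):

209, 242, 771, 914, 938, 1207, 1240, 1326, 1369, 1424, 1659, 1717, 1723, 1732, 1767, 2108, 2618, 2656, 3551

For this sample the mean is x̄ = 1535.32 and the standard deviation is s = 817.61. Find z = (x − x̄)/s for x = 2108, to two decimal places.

0.70

z = (2108 − 1535.32) / 817.61 = 0.70.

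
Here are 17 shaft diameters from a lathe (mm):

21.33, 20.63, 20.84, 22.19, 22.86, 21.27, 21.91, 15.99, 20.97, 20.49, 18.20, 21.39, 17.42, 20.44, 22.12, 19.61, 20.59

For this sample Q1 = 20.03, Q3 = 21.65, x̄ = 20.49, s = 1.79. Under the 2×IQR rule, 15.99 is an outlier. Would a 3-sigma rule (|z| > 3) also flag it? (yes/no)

z = (15.99 − 20.49) / 1.79 = -2.51.
|z| = 2.51 ≤ 3.

no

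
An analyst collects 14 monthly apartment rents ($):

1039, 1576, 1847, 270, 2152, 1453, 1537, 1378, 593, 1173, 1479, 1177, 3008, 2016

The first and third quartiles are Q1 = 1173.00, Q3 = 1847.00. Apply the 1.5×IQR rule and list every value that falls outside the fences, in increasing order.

3008

IQR = Q3 − Q1 = 1847.00 − 1173.00 = 674.00.
Lower fence = Q1 − 1.5·IQR = 1173.00 − 1011.00 = 162.00.
Upper fence = Q3 + 1.5·IQR = 1847.00 + 1011.00 = 2858.00.
3008 > 2858.00 → outlier.
All remaining values lie within [162.00, 2858.00].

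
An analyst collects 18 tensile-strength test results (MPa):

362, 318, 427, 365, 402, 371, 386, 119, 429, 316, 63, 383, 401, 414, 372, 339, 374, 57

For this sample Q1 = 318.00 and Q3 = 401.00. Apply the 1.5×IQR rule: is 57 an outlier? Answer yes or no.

yes

IQR = Q3 − Q1 = 401.00 − 318.00 = 83.00.
Lower fence = Q1 − 1.5·IQR = 318.00 − 124.50 = 193.50.
Upper fence = Q3 + 1.5·IQR = 401.00 + 124.50 = 525.50.
57 lies below the lower fence.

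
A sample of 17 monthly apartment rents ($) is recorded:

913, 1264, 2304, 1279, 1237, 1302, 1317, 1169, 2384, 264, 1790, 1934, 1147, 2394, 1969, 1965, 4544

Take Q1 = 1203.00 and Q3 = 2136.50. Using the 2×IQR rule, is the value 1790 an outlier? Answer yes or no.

no

IQR = Q3 − Q1 = 2136.50 − 1203.00 = 933.50.
Lower fence = Q1 − 2·IQR = 1203.00 − 1867.00 = -664.00.
Upper fence = Q3 + 2·IQR = 2136.50 + 1867.00 = 4003.50.
1790 lies within [-664.00, 4003.50].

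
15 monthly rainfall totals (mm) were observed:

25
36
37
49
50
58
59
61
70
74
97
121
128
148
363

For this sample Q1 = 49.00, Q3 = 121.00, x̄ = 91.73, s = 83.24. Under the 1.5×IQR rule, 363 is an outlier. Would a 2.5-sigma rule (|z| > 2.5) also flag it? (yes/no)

z = (363 − 91.73) / 83.24 = 3.26.
|z| = 3.26 > 2.5.

yes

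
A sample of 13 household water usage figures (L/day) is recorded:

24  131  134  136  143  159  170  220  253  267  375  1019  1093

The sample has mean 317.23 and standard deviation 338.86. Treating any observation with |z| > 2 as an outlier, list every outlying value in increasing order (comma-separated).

1019, 1093

Cutoffs at x̄ ± 2s: 317.23 ± 2·338.86 = [-360.49, 994.95].
1019: z = 2.07, |z| > 2 → outlier.
1093: z = 2.29, |z| > 2 → outlier.
Every other value lies within [-360.49, 994.95].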